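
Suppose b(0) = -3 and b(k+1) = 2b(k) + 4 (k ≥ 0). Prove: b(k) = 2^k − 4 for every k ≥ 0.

Base case: b(0) = -3, and 2^0 − 4 = 1 − 4 = -3.
Assume b(r) = 2^r − 4 for some r ≥ 0.
Then b(r+1) = 2b(r) + 4 = 2·(2^r − 4) + 4 = 2^{r+1} − 8 + 4 = 2^{r+1} − 4.
So the formula holds for r+1, and by induction b(k) = 2^k − 4 for all k ≥ 0.

b(k) = 2^k − 4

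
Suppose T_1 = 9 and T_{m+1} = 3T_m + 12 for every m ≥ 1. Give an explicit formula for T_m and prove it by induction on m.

Claim: T_m = 5·3^m − 6.

Base case: T_1 = 9, and 5·3^1 − 6 = 15 − 6 = 9.
Assume T_k = 5·3^k − 6 for some k ≥ 1.
Then T_{k+1} = 3T_k + 12 = 3·(5·3^k − 6) + 12 = 15·3^k − 18 + 12 = 5·3^{k+1} − 6.
By induction, T_m = 5·3^m − 6 for all m ≥ 1.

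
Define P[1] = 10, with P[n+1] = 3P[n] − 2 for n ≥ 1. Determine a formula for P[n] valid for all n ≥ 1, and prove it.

Claim: P[n] = 3^{n+1} + 1.

Base case: P[1] = 10, and 3^{1+1} + 1 = 9 + 1 = 10.
Assume P[m] = 3^{m+1} + 1 for some m ≥ 1.
Then P[m+1] = 3P[m] − 2 = 3·(3^{m+1} + 1) − 2 = 3^{m+2} + 3 − 2 = 3^{m+2} + 1.
By induction, P[n] = 3^{n+1} + 1 for all n ≥ 1.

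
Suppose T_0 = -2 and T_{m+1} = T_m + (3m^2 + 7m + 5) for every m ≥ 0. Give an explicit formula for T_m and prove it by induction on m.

Claim: T_m = m^3 + 2m^2 + 2m − 2.

Base case: T_0 = -2, and 0^3 + 2·0^2 + 2·0 − 2 = -2.
Assume T_k = k^3 + 2k^2 + 2k − 2.
Then T_{k+1} = T_k + (3k^2 + 7k + 5) = (k^3 + 2k^2 + 2k − 2) + (3k^2 + 7k + 5) = k^3 + 5k^2 + 9k + 3,
and (k+1)^3 + 2·(k+1)^2 + 2·(k+1) − 2 = k^3 + 5k^2 + 9k + 3.
This completes the inductive step, so T_m = m^3 + 2m^2 + 2m − 2 for all m ≥ 0.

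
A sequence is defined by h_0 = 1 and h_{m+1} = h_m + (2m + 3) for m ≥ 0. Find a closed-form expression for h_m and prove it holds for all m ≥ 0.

Claim: h_m = m^2 + 2m + 1.

Base case: h_0 = 1, and 0^2 + 2·0 + 1 = 1.
Assume h_r = r^2 + 2r + 1.
Then h_{r+1} = h_r + (2r + 3) = (r^2 + 2r + 1) + (2r + 3) = r^2 + 4r + 4,
and (r+1)^2 + 2·(r+1) + 1 = r^2 + 4r + 4.
This completes the inductive step, so h_m = m^2 + 2m + 1 for all m ≥ 0.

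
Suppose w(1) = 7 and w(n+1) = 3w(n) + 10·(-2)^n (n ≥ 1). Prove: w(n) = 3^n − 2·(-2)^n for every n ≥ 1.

Base case: w(1) = 7, and 3^1 − 2·(-2)^1 = 3 + 4 = 7.
Assume w(r) = 3^r − 2·(-2)^r for some r ≥ 1.
Then w(r+1) = 3w(r) + 10·(-2)^r = 3·(3^r − 2·(-2)^r) + 10·(-2)^r = 3^{r+1} − 6·(-2)^r + 10·(-2)^r = 3^{r+1} + 4·(-2)^r = 3^{r+1} − 2·(-2)^{r+1}.
By induction, w(n) = 3^n − 2·(-2)^n for all n ≥ 1.

w(n) = 3^n − 2·(-2)^n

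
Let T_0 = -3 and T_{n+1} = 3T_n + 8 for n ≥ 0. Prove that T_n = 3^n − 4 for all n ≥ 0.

Base case: T_0 = -3, and 3^0 − 4 = 1 − 4 = -3.
Assume T_m = 3^m − 4 for some m ≥ 0.
Then T_{m+1} = 3T_m + 8 = 3·(3^m − 4) + 8 = 3^{m+1} − 12 + 8 = 3^{m+1} − 4.
By induction, T_n = 3^n − 4 for all n ≥ 0.

T_n = 3^n − 4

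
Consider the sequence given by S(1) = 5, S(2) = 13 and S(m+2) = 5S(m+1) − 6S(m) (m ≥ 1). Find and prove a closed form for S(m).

Claim: S(m) = 3^m + 2^m.

Base cases: S(1) = 5 and 3^1 + 2^1 = 5; S(2) = 13 and 3^2 + 2^2 = 13.
Assume S(j) = 3^j + 2^j for all 1 ≤ j ≤ r, where r ≥ 2.
Then S(r+1) = 5S(r) − 6S(r−1) = 5·(3^r + 2^r) − 6·(3^{r−1} + 2^{r−1}) = (5·3 − 6)3^{r−1} + (5·2 − 6)2^{r−1} = 9·3^{r−1} + 4·2^{r−1} = 3^{r+1} + 2^{r+1}.
This completes the inductive step, so S(m) = 3^m + 2^m for all m ≥ 1.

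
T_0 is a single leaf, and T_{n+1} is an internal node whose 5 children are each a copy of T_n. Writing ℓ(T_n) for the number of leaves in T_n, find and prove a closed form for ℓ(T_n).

Claim: ℓ(T_n) = 5^n.

Base case: ℓ(T_0) = 1, and 5^0 = 1.
Assume ℓ(T_j) = 5^j.
Then ℓ(T_{j+1}) = 5·ℓ(T_j) = 5·5^j = 5^{j+1}.
Hence ℓ(T_n) = 5^n for every n ≥ 0, by induction.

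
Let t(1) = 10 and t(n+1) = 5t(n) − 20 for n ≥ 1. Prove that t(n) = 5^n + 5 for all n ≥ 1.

Base case: t(1) = 10, and 5^1 + 5 = 5 + 5 = 10.
Assume t(m) = 5^m + 5 for some m ≥ 1.
Then t(m+1) = 5t(m) − 20 = 5·(5^m + 5) − 20 = 5^{m+1} + 25 − 20 = 5^{m+1} + 5.
So the formula holds for m+1, and by induction t(n) = 5^n + 5 for all n ≥ 1.

t(n) = 5^n + 5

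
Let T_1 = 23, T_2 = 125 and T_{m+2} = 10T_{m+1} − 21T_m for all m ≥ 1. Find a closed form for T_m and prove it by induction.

Claim: T_m = 3·3^m + 2·7^m.

Base cases: T_1 = 23 and 3·3^1 + 2·7^1 = 23; T_2 = 125 and 3·3^2 + 2·7^2 = 125.
Assume T_i = 3·3^i + 2·7^i for all 1 ≤ i ≤ j, where j ≥ 2.
Then T_{j+1} = 10T_j − 21T_{j−1} = 10·(3·3^j + 2·7^j) − 21·(3·3^{j−1} + 2·7^{j−1}) = 3·(10·3 − 21)3^{j−1} + 2·(10·7 − 21)7^{j−1} = 27·3^{j−1} + 98·7^{j−1} = 3·3^{j+1} + 2·7^{j+1}.
Hence T_m = 3·3^m + 2·7^m for every m ≥ 1, by strong induction.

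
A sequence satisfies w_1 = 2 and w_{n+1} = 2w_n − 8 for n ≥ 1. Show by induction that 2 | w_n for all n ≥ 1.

Base case: w_1 = 2 = 2·1, so 2 | w_1.
Assume 2 | w_r, so w_r = 2t for some integer t.
Then w_{r+1} = 2w_r − 8 = 2·(2t) − 8 = 2(2t − 4), so 2 | w_{r+1}.
Hence 2 | w_n for every n ≥ 1, by induction.

2 | w_n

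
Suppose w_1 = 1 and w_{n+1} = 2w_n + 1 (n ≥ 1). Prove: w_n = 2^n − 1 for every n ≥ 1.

Base case: w_1 = 1, and 2^1 − 1 = 2 − 1 = 1.
Assume w_r = 2^r − 1 for some r ≥ 1.
Then w_{r+1} = 2w_r + 1 = 2·(2^r − 1) + 1 = 2^{r+1} − 2 + 1 = 2^{r+1} − 1.
By induction, w_n = 2^n − 1 for all n ≥ 1.

w_n = 2^n − 1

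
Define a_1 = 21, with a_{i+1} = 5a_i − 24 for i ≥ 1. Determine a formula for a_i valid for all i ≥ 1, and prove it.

Claim: a_i = 3·5^i + 6.

Base case: a_1 = 21, and 3·5^1 + 6 = 15 + 6 = 21.
Assume a_k = 3·5^k + 6 for some k ≥ 1.
Then a_{k+1} = 5a_k − 24 = 5·(3·5^k + 6) − 24 = 15·5^k + 30 − 24 = 3·5^{k+1} + 6.
This completes the inductive step, so a_i = 3·5^i + 6 for all i ≥ 1.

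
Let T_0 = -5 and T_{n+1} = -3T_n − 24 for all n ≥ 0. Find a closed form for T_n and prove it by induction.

Claim: T_n = (-3)^n − 6.

Base case: T_0 = -5, and (-3)^0 − 6 = 1 − 6 = -5.
Assume T_r = (-3)^r − 6 for some r ≥ 0.
Then T_{r+1} = -3T_r − 24 = -3·((-3)^r − 6) − 24 = -3·(-3)^r + 18 − 24 = (-3)^{r+1} − 6.
So the formula holds for r+1, and by induction T_n = (-3)^n − 6 for all n ≥ 0.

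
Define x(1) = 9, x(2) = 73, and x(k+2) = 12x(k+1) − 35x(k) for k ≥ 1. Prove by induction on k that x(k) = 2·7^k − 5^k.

Base cases: x(1) = 9 and 2·7^1 − 5^1 = 9; x(2) = 73 and 2·7^2 − 5^2 = 73.
Assume x(j) = 2·7^j − 5^j for all 1 ≤ j ≤ m, where m ≥ 2.
Then x(m+1) = 12x(m) − 35x(m−1) = 12·(2·7^m − 5^m) − 35·(2·7^{m−1} − 5^{m−1}) = 2·(12·7 − 35)7^{m−1} − (12·5 − 35)5^{m−1} = 98·7^{m−1} − 25·5^{m−1} = 2·7^{m+1} − 5^{m+1}.
So the formula holds for m+1, and by strong induction x(k) = 2·7^k − 5^k for all k ≥ 1.

x(k) = 2·7^k − 5^k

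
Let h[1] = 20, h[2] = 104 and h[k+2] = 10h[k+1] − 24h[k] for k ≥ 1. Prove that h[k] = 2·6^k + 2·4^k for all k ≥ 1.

Base cases: h[1] = 20 and 2·6^1 + 2·4^1 = 20; h[2] = 104 and 2·6^2 + 2·4^2 = 104.
Assume h[j] = 2·6^j + 2·4^j for all 1 ≤ j ≤ r, where r ≥ 2.
Then h[r+1] = 10h[r] − 24h[r−1] = 10·(2·6^r + 2·4^r) − 24·(2·6^{r−1} + 2·4^{r−1}) = 2·(10·6 − 24)6^{r−1} + 2·(10·4 − 24)4^{r−1} = 72·6^{r−1} + 32·4^{r−1} = 2·6^{r+1} + 2·4^{r+1}.
This completes the inductive step, so h[k] = 2·6^k + 2·4^k for all k ≥ 1.

h[k] = 2·6^k + 2·4^k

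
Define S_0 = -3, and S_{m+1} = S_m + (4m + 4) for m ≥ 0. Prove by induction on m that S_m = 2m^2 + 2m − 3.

Base case: S_0 = -3, and 2·0^2 + 2·0 − 3 = -3.
Assume S_j = 2j^2 + 2j − 3.
Then S_{j+1} = S_j + (4j + 4) = (2j^2 + 2j − 3) + (4j + 4) = 2j^2 + 6j + 1,
and 2·(j+1)^2 + 2·(j+1) − 3 = 2j^2 + 6j + 1.
Hence S_m = 2m^2 + 2m − 3 for every m ≥ 0, by induction.

S_m = 2m^2 + 2m − 3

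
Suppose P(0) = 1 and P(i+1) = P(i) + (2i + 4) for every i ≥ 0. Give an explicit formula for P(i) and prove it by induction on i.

Claim: P(i) = i^2 + 3i + 1.

Base case: P(0) = 1, and 0^2 + 3·0 + 1 = 1.
Assume P(m) = m^2 + 3m + 1.
Then P(m+1) = P(m) + (2m + 4) = (m^2 + 3m + 1) + (2m + 4) = m^2 + 5m + 5,
and (m+1)^2 + 3·(m+1) + 1 = m^2 + 5m + 5.
By induction, P(i) = i^2 + 3i + 1 for all i ≥ 0.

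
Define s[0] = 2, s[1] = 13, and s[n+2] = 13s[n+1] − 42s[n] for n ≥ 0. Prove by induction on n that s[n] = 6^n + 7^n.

Base cases: s[0] = 2 and 6^0 + 7^0 = 2; s[1] = 13 and 6^1 + 7^1 = 13.
Assume s[j] = 6^j + 7^j for all 0 ≤ j ≤ r, where r ≥ 1.
Then s[r+1] = 13s[r] − 42s[r−1] = 13·(6^r + 7^r) − 42·(6^{r−1} + 7^{r−1}) = (13·6 − 42)6^{r−1} + (13·7 − 42)7^{r−1} = 36·6^{r−1} + 49·7^{r−1} = 6^{r+1} + 7^{r+1}.
This completes the inductive step, so s[n] = 6^n + 7^n for all n ≥ 0.

s[n] = 6^n + 7^n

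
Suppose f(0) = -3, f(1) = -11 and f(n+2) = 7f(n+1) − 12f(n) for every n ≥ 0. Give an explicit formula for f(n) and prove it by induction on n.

Claim: f(n) = -3^n − 2·4^n.

Base cases: f(0) = -3 and -3^0 − 2·4^0 = -3; f(1) = -11 and -3^1 − 2·4^1 = -11.
Assume f(j) = -3^j − 2·4^j for all 0 ≤ j ≤ k, where k ≥ 1.
Then f(k+1) = 7f(k) − 12f(k−1) = 7·(-3^k − 2·4^k) − 12·(-3^{k−1} − 2·4^{k−1}) = -(7·3 − 12)3^{k−1} − 2·(7·4 − 12)4^{k−1} = -9·3^{k−1} − 32·4^{k−1} = -3^{k+1} − 2·4^{k+1}.
So the formula holds for k+1, and by strong induction f(n) = -3^n − 2·4^n for all n ≥ 0.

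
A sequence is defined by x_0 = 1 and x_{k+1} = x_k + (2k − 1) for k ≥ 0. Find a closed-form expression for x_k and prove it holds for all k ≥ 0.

Claim: x_k = k^2 − 2k + 1.

Base case: x_0 = 1, and 0^2 − 2·0 + 1 = 1.
Assume x_j = j^2 − 2j + 1.
Then x_{j+1} = x_j + (2j − 1) = (j^2 − 2j + 1) + (2j − 1) = j^2,
and (j+1)^2 − 2·(j+1) + 1 = j^2.
By induction, x_k = k^2 − 2k + 1 for all k ≥ 0.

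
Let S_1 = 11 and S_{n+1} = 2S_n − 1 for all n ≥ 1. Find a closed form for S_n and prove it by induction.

Claim: S_n = 5·2^n + 1.

Base case: S_1 = 11, and 5·2^1 + 1 = 10 + 1 = 11.
Assume S_j = 5·2^j + 1 for some j ≥ 1.
Then S_{j+1} = 2S_j − 1 = 2·(5·2^j + 1) − 1 = 10·2^j + 2 − 1 = 5·2^{j+1} + 1.
By induction, S_n = 5·2^n + 1 for all n ≥ 1.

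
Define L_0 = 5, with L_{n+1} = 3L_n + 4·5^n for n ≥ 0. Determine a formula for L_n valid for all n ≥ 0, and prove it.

Claim: L_n = 3·3^n + 2·5^n.

Base case: L_0 = 5, and 3·3^0 + 2·5^0 = 3 + 2 = 5.
Assume L_j = 3·3^j + 2·5^j for some j ≥ 0.
Then L_{j+1} = 3L_j + 4·5^j = 3·(3·3^j + 2·5^j) + 4·5^j = 3·3^{j+1} + 6·5^j + 4·5^j = 3·3^{j+1} + 10·5^j = 3·3^{j+1} + 2·5^{j+1}.
So the formula holds for j+1, and by induction L_n = 3·3^n + 2·5^n for all n ≥ 0.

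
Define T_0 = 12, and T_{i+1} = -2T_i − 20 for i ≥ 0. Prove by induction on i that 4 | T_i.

Base case: T_0 = 12 = 4·3, so 4 | T_0.
Assume 4 | T_r, so T_r = 4t for some integer t.
Then T_{r+1} = -2T_r − 20 = -2·(4t) − 20 = 4(-2t − 5), so 4 | T_{r+1}.
Hence 4 | T_i for every i ≥ 0, by induction.

4 | T_i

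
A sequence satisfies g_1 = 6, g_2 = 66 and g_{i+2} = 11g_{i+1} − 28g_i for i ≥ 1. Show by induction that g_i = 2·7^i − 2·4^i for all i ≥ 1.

Base cases: g_1 = 6 and 2·7^1 − 2·4^1 = 6; g_2 = 66 and 2·7^2 − 2·4^2 = 66.
Assume g_t = 2·7^t − 2·4^t for all 1 ≤ t ≤ j, where j ≥ 2.
Then g_{j+1} = 11g_j − 28g_{j−1} = 11·(2·7^j − 2·4^j) − 28·(2·7^{j−1} − 2·4^{j−1}) = 2·(11·7 − 28)7^{j−1} − 2·(11·4 − 28)4^{j−1} = 98·7^{j−1} − 32·4^{j−1} = 2·7^{j+1} − 2·4^{j+1}.
Hence g_i = 2·7^i − 2·4^i for every i ≥ 1, by strong induction.

g_i = 2·7^i − 2·4^i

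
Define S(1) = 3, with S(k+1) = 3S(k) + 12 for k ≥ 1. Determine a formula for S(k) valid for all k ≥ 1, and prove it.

Claim: S(k) = 3^{k+1} − 6.

Base case: S(1) = 3, and 3^{1+1} − 6 = 9 − 6 = 3.
Assume S(r) = 3^{r+1} − 6 for some r ≥ 1.
Then S(r+1) = 3S(r) + 12 = 3·(3^{r+1} − 6) + 12 = 3^{r+2} − 18 + 12 = 3^{r+2} − 6.
Hence S(k) = 3^{k+1} − 6 for every k ≥ 1, by induction.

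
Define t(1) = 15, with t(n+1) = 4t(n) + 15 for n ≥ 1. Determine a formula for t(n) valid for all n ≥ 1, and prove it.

Claim: t(n) = 5·4^n − 5.

Base case: t(1) = 15, and 5·4^1 − 5 = 20 − 5 = 15.
Assume t(r) = 5·4^r − 5 for some r ≥ 1.
Then t(r+1) = 4t(r) + 15 = 4·(5·4^r − 5) + 15 = 20·4^r − 20 + 15 = 5·4^{r+1} − 5.
Hence t(n) = 5·4^n − 5 for every n ≥ 1, by induction.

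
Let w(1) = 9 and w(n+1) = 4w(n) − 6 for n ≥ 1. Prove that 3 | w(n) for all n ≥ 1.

Base case: w(1) = 9 = 3·3, so 3 | w(1).
Assume 3 | w(m), so w(m) = 3t for some integer t.
Then w(m+1) = 4w(m) − 6 = 4·(3t) − 6 = 3(4t − 2), so 3 | w(m+1).
This completes the inductive step, so 3 | w(n) for all n ≥ 1.

3 | w(n)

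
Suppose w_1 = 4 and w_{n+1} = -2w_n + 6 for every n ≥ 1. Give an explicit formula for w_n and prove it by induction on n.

Claim: w_n = -(-2)^n + 2.

Base case: w_1 = 4, and -(-2)^1 + 2 = 2 + 2 = 4.
Assume w_r = -(-2)^r + 2 for some r ≥ 1.
Then w_{r+1} = -2w_r + 6 = -2·(-(-2)^r + 2) + 6 = 2·(-2)^r − 4 + 6 = -(-2)^{r+1} + 2.
This completes the inductive step, so w_n = -(-2)^n + 2 for all n ≥ 1.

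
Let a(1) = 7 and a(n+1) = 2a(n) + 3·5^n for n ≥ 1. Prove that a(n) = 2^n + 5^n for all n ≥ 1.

Base case: a(1) = 7, and 2^1 + 5^1 = 2 + 5 = 7.
Assume a(k) = 2^k + 5^k for some k ≥ 1.
Then a(k+1) = 2a(k) + 3·5^k = 2·(2^k + 5^k) + 3·5^k = 2^{k+1} + 2·5^k + 3·5^k = 2^{k+1} + 5·5^k = 2^{k+1} + 5^{k+1}.
Hence a(n) = 2^n + 5^n for every n ≥ 1, by induction.

a(n) = 2^n + 5^n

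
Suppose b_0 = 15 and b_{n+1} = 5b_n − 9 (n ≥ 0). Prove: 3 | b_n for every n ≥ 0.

Base case: b_0 = 15 = 3·5, so 3 | b_0.
Assume 3 | b_r, so b_r = 3t for some integer t.
Then b_{r+1} = 5b_r − 9 = 5·(3t) − 9 = 3(5t − 3), so 3 | b_{r+1}.
By induction, 3 | b_n for all n ≥ 0.

3 | b_n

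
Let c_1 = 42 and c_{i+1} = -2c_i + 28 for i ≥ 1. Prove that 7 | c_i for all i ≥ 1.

Base case: c_1 = 42 = 7·6, so 7 | c_1.
Assume 7 | c_j, so c_j = 7t for some integer t.
Then c_{j+1} = -2c_j + 28 = -2·(7t) + 28 = 7(-2t + 4), so 7 | c_{j+1}.
By induction, 7 | c_i for all i ≥ 1.

7 | c_i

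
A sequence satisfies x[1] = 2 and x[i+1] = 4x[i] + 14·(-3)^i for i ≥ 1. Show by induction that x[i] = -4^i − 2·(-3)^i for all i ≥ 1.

Base case: x[1] = 2, and -4^1 − 2·(-3)^1 = -4 + 6 = 2.
Assume x[r] = -4^r − 2·(-3)^r for some r ≥ 1.
Then x[r+1] = 4x[r] + 14·(-3)^r = 4·(-4^r − 2·(-3)^r) + 14·(-3)^r = -4^{r+1} − 8·(-3)^r + 14·(-3)^r = -4^{r+1} + 6·(-3)^r = -4^{r+1} − 2·(-3)^{r+1}.
So the formula holds for r+1, and by induction x[i] = -4^i − 2·(-3)^i for all i ≥ 1.

x[i] = -4^i − 2·(-3)^i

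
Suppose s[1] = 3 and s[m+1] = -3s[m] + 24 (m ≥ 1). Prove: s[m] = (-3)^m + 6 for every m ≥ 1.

Base case: s[1] = 3, and (-3)^1 + 6 = -3 + 6 = 3.
Assume s[r] = (-3)^r + 6 for some r ≥ 1.
Then s[r+1] = -3s[r] + 24 = -3·((-3)^r + 6) + 24 = -3·(-3)^r − 18 + 24 = (-3)^{r+1} + 6.
This completes the inductive step, so s[m] = (-3)^m + 6 for all m ≥ 1.

s[m] = (-3)^m + 6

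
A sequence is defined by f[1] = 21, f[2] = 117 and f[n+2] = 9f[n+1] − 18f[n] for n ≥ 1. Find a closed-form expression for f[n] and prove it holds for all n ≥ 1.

Claim: f[n] = 3·6^n + 3^n.

Base cases: f[1] = 21 and 3·6^1 + 3^1 = 21; f[2] = 117 and 3·6^2 + 3^2 = 117.
Assume f[i] = 3·6^i + 3^i for all 1 ≤ i ≤ j, where j ≥ 2.
Then f[j+1] = 9f[j] − 18f[j−1] = 9·(3·6^j + 3^j) − 18·(3·6^{j−1} + 3^{j−1}) = 3·(9·6 − 18)6^{j−1} + (9·3 − 18)3^{j−1} = 108·6^{j−1} + 9·3^{j−1} = 3·6^{j+1} + 3^{j+1}.
By strong induction, f[n] = 3·6^n + 3^n for all n ≥ 1.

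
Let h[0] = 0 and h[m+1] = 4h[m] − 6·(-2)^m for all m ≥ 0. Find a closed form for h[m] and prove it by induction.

Claim: h[m] = -4^m + (-2)^m.

Base case: h[0] = 0, and -4^0 + (-2)^0 = -1 + 1 = 0.
Assume h[k] = -4^k + (-2)^k for some k ≥ 0.
Then h[k+1] = 4h[k] − 6·(-2)^k = 4·(-4^k + (-2)^k) − 6·(-2)^k = -4^{k+1} + 4·(-2)^k − 6·(-2)^k = -4^{k+1} − 2·(-2)^k = -4^{k+1} + (-2)^{k+1}.
This completes the inductive step, so h[m] = -4^m + (-2)^m for all m ≥ 0.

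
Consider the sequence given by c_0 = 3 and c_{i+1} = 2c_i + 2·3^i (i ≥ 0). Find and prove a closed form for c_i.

Claim: c_i = 2^i + 2·3^i.

Base case: c_0 = 3, and 2^0 + 2·3^0 = 1 + 2 = 3.
Assume c_r = 2^r + 2·3^r for some r ≥ 0.
Then c_{r+1} = 2c_r + 2·3^r = 2·(2^r + 2·3^r) + 2·3^r = 2^{r+1} + 4·3^r + 2·3^r = 2^{r+1} + 6·3^r = 2^{r+1} + 2·3^{r+1}.
So the formula holds for r+1, and by induction c_i = 2^i + 2·3^i for all i ≥ 0.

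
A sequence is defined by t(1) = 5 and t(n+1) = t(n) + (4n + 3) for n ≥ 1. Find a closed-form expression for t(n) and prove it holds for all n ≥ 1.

Claim: t(n) = 2n^2 + n + 2.

Base case: t(1) = 5, and 2·1^2 + 1 + 2 = 5.
Assume t(k) = 2k^2 + k + 2.
Then t(k+1) = t(k) + (4k + 3) = (2k^2 + k + 2) + (4k + 3) = 2k^2 + 5k + 5,
and 2·(k+1)^2 + (k+1) + 2 = 2k^2 + 5k + 5.
Hence t(n) = 2n^2 + n + 2 for every n ≥ 1, by induction.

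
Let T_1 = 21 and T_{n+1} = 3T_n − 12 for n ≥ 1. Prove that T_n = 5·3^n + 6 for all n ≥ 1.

Base case: T_1 = 21, and 5·3^1 + 6 = 15 + 6 = 21.
Assume T_k = 5·3^k + 6 for some k ≥ 1.
Then T_{k+1} = 3T_k − 12 = 3·(5·3^k + 6) − 12 = 15·3^k + 18 − 12 = 5·3^{k+1} + 6.
This completes the inductive step, so T_n = 5·3^n + 6 for all n ≥ 1.

T_n = 5·3^n + 6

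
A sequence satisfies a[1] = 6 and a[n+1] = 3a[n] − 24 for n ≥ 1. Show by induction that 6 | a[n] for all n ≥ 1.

Base case: a[1] = 6 = 6·1, so 6 | a[1].
Assume 6 | a[k], so a[k] = 6t for some integer t.
Then a[k+1] = 3a[k] − 24 = 3·(6t) − 24 = 6(3t − 4), so 6 | a[k+1].
By induction, 6 | a[n] for all n ≥ 1.

6 | a[n]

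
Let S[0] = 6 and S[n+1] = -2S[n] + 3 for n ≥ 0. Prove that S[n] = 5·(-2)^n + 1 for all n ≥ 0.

Base case: S[0] = 6, and 5·(-2)^0 + 1 = 5 + 1 = 6.
Assume S[k] = 5·(-2)^k + 1 for some k ≥ 0.
Then S[k+1] = -2S[k] + 3 = -2·(5·(-2)^k + 1) + 3 = -10·(-2)^k − 2 + 3 = 5·(-2)^{k+1} + 1.
This completes the inductive step, so S[n] = 5·(-2)^n + 1 for all n ≥ 0.

S[n] = 5·(-2)^n + 1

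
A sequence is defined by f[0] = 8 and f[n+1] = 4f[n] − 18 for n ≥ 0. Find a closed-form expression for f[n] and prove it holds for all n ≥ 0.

Claim: f[n] = 2·4^n + 6.

Base case: f[0] = 8, and 2·4^0 + 6 = 2 + 6 = 8.
Assume f[r] = 2·4^r + 6 for some r ≥ 0.
Then f[r+1] = 4f[r] − 18 = 4·(2·4^r + 6) − 18 = 8·4^r + 24 − 18 = 2·4^{r+1} + 6.
Hence f[n] = 2·4^n + 6 for every n ≥ 0, by induction.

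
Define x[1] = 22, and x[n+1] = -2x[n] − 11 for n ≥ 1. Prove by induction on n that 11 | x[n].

Base case: x[1] = 22 = 11·2, so 11 | x[1].
Assume 11 | x[r], so x[r] = 11t for some integer t.
Then x[r+1] = -2x[r] − 11 = -2·(11t) − 11 = 11(-2t − 1), so 11 | x[r+1].
Hence 11 | x[n] for every n ≥ 1, by induction.

11 | x[n]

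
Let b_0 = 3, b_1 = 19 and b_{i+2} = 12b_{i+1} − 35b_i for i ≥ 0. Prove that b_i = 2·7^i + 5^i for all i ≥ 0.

Base cases: b_0 = 3 and 2·7^0 + 5^0 = 3; b_1 = 19 and 2·7^1 + 5^1 = 19.
Assume b_t = 2·7^t + 5^t for all 0 ≤ t ≤ j, where j ≥ 1.
Then b_{j+1} = 12b_j − 35b_{j−1} = 12·(2·7^j + 5^j) − 35·(2·7^{j−1} + 5^{j−1}) = 2·(12·7 − 35)7^{j−1} + (12·5 − 35)5^{j−1} = 98·7^{j−1} + 25·5^{j−1} = 2·7^{j+1} + 5^{j+1}.
By strong induction, b_i = 2·7^i + 5^i for all i ≥ 0.

b_i = 2·7^i + 5^i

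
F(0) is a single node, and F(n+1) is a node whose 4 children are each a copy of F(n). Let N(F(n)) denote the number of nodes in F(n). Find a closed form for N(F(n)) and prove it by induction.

Claim: N(F(n)) = (4^{n+1} − 1)/3.

Base case: N(F(0)) = 1, and (4^{0+1} − 1)/3 = 1.
Assume N(F(k)) = (4^{k+1} − 1)/3.
Then N(F(k+1)) = 1 + 4N(F(k)) = 1 + 4·(4^{k+1} − 1)/3 = 1 + (4^{k+2} − 4)/3 = (3 + 4^{k+2} − 4)/3 = (4^{k+2} − 1)/3.
So the formula holds for k+1, and by induction N(F(n)) = (4^{n+1} − 1)/3 for all n ≥ 0.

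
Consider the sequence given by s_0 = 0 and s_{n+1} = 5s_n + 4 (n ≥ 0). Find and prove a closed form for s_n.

Claim: s_n = 5^n − 1.

Base case: s_0 = 0, and 5^0 − 1 = 1 − 1 = 0.
Assume s_r = 5^r − 1 for some r ≥ 0.
Then s_{r+1} = 5s_r + 4 = 5·(5^r − 1) + 4 = 5^{r+1} − 5 + 4 = 5^{r+1} − 1.
Hence s_n = 5^n − 1 for every n ≥ 0, by induction.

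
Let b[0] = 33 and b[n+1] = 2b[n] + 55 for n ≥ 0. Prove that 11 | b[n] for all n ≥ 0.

Base case: b[0] = 33 = 11·3, so 11 | b[0].
Assume 11 | b[r], so b[r] = 11t for some integer t.
Then b[r+1] = 2b[r] + 55 = 2·(11t) + 55 = 11(2t + 5), so 11 | b[r+1].
So the property holds for r+1, and by induction 11 | b[n] for all n ≥ 0.

11 | b[n]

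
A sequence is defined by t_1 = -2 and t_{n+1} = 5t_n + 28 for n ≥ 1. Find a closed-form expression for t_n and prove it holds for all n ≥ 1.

Claim: t_n = 5^n − 7.

Base case: t_1 = -2, and 5^1 − 7 = 5 − 7 = -2.
Assume t_j = 5^j − 7 for some j ≥ 1.
Then t_{j+1} = 5t_j + 28 = 5·(5^j − 7) + 28 = 5^{j+1} − 35 + 28 = 5^{j+1} − 7.
So the formula holds for j+1, and by induction t_n = 5^n − 7 for all n ≥ 1.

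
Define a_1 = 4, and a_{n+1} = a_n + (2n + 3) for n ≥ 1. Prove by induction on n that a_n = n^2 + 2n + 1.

Base case: a_1 = 4, and 1^2 + 2·1 + 1 = 4.
Assume a_m = m^2 + 2m + 1.
Then a_{m+1} = a_m + (2m + 3) = (m^2 + 2m + 1) + (2m + 3) = m^2 + 4m + 4,
and (m+1)^2 + 2·(m+1) + 1 = m^2 + 4m + 4.
By induction, a_n = n^2 + 2n + 1 for all n ≥ 1.

a_n = n^2 + 2n + 1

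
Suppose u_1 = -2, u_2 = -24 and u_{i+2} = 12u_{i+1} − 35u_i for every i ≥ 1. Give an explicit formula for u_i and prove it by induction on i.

Claim: u_i = 5^i − 7^i.

Base cases: u_1 = -2 and 5^1 − 7^1 = -2; u_2 = -24 and 5^2 − 7^2 = -24.
Assume u_t = 5^t − 7^t for all 1 ≤ t ≤ j, where j ≥ 2.
Then u_{j+1} = 12u_j − 35u_{j−1} = 12·(5^j − 7^j) − 35·(5^{j−1} − 7^{j−1}) = (12·5 − 35)5^{j−1} − (12·7 − 35)7^{j−1} = 25·5^{j−1} − 49·7^{j−1} = 5^{j+1} − 7^{j+1}.
Hence u_i = 5^i − 7^i for every i ≥ 1, by strong induction.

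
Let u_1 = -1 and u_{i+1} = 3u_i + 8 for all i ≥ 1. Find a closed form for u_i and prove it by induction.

Claim: u_i = 3^i − 4.

Base case: u_1 = -1, and 3^1 − 4 = 3 − 4 = -1.
Assume u_j = 3^j − 4 for some j ≥ 1.
Then u_{j+1} = 3u_j + 8 = 3·(3^j − 4) + 8 = 3^{j+1} − 12 + 8 = 3^{j+1} − 4.
This completes the inductive step, so u_i = 3^i − 4 for all i ≥ 1.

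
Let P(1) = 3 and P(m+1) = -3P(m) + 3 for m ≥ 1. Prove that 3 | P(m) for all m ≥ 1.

Base case: P(1) = 3 = 3·1, so 3 | P(1).
Assume 3 | P(j), so P(j) = 3t for some integer t.
Then P(j+1) = -3P(j) + 3 = -3·(3t) + 3 = 3(-3t + 1), so 3 | P(j+1).
By induction, 3 | P(m) for all m ≥ 1.

3 | P(m)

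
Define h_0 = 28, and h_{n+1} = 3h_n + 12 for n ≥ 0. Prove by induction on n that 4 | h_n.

Base case: h_0 = 28 = 4·7, so 4 | h_0.
Assume 4 | h_j, so h_j = 4t for some integer t.
Then h_{j+1} = 3h_j + 12 = 3·(4t) + 12 = 4(3t + 3), so 4 | h_{j+1}.
Hence 4 | h_n for every n ≥ 0, by induction.

4 | h_n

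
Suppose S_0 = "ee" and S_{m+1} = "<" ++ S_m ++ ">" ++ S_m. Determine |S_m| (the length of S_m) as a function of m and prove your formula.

Claim: |S_m| = 2^{m+2} − 2.

Base case: |S_0| = 2, and 2^{0+2} − 2 = 2.
Assume |S_k| = 2^{k+2} − 2.
Then |S_{k+1}| = 1 + |S_k| + 1 + |S_k| = 2|S_k| + 2 = 2(2^{k+2} − 2) + 2 = 2^{k+3} − 4 + 2 = 2^{k+3} − 2.
By induction, |S_m| = 2^{m+2} − 2 for all m ≥ 0.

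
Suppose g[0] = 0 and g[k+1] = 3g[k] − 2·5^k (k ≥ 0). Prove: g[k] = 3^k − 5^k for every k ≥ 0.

Base case: g[0] = 0, and 3^0 − 5^0 = 1 − 1 = 0.
Assume g[j] = 3^j − 5^j for some j ≥ 0.
Then g[j+1] = 3g[j] − 2·5^j = 3·(3^j − 5^j) − 2·5^j = 3^{j+1} − 3·5^j − 2·5^j = 3^{j+1} − 5·5^j = 3^{j+1} − 5^{j+1}.
So the formula holds for j+1, and by induction g[k] = 3^k − 5^k for all k ≥ 0.

g[k] = 3^k − 5^k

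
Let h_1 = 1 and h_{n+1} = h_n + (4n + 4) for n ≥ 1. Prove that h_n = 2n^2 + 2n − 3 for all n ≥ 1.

Base case: h_1 = 1, and 2·1^2 + 2·1 − 3 = 1.
Assume h_r = 2r^2 + 2r − 3.
Then h_{r+1} = h_r + (4r + 4) = (2r^2 + 2r − 3) + (4r + 4) = 2r^2 + 6r + 1,
and 2·(r+1)^2 + 2·(r+1) − 3 = 2r^2 + 6r + 1.
Hence h_n = 2n^2 + 2n − 3 for every n ≥ 1, by induction.

h_n = 2n^2 + 2n − 3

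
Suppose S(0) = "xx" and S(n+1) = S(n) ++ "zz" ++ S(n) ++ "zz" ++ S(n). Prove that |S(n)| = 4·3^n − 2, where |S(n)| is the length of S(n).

Base case: |S(0)| = 2, and 4·3^0 − 2 = 2.
Assume |S(m)| = 4·3^m − 2.
Then |S(m+1)| = 3|S(m)| + 4 = 3(4·3^m − 2) + 4 = 4·3^{m+1} − 6 + 4 = 4·3^{m+1} − 2.
This completes the inductive step, so |S(n)| = 4·3^n − 2 for all n ≥ 0.

|S(n)| = 4·3^n − 2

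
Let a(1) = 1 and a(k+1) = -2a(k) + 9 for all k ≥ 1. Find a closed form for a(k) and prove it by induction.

Claim: a(k) = (-2)^k + 3.

Base case: a(1) = 1, and (-2)^1 + 3 = -2 + 3 = 1.
Assume a(j) = (-2)^j + 3 for some j ≥ 1.
Then a(j+1) = -2a(j) + 9 = -2·((-2)^j + 3) + 9 = -2·(-2)^j − 6 + 9 = (-2)^{j+1} + 3.
So the formula holds for j+1, and by induction a(k) = (-2)^k + 3 for all k ≥ 1.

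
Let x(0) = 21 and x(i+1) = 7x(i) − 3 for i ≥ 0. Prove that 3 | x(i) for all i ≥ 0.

Base case: x(0) = 21 = 3·7, so 3 | x(0).
Assume 3 | x(j), so x(j) = 3t for some integer t.
Then x(j+1) = 7x(j) − 3 = 7·(3t) − 3 = 3(7t − 1), so 3 | x(j+1).
So the property holds for j+1, and by induction 3 | x(i) for all i ≥ 0.

3 | x(i)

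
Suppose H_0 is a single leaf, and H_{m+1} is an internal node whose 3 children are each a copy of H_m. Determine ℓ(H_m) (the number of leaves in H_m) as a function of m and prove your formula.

Claim: ℓ(H_m) = 3^m.

Base case: ℓ(H_0) = 1, and 3^0 = 1.
Assume ℓ(H_r) = 3^r.
Then ℓ(H_{r+1}) = 3·ℓ(H_r) = 3·3^r = 3^{r+1}.
This completes the inductive step, so ℓ(H_m) = 3^m for all m ≥ 0.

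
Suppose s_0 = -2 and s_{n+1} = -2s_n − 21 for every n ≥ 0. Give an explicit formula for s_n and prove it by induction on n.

Claim: s_n = 5·(-2)^n − 7.

Base case: s_0 = -2, and 5·(-2)^0 − 7 = 5 − 7 = -2.
Assume s_r = 5·(-2)^r − 7 for some r ≥ 0.
Then s_{r+1} = -2s_r − 21 = -2·(5·(-2)^r − 7) − 21 = -10·(-2)^r + 14 − 21 = 5·(-2)^{r+1} − 7.
So the formula holds for r+1, and by induction s_n = 5·(-2)^n − 7 for all n ≥ 0.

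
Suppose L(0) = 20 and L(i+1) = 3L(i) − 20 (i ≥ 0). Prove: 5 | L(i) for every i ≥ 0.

Base case: L(0) = 20 = 5·4, so 5 | L(0).
Assume 5 | L(j), so L(j) = 5t for some integer t.
Then L(j+1) = 3L(j) − 20 = 3·(5t) − 20 = 5(3t − 4), so 5 | L(j+1).
Hence 5 | L(i) for every i ≥ 0, by induction.

5 | L(i)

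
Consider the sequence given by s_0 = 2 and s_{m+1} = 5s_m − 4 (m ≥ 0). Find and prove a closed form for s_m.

Claim: s_m = 5^m + 1.

Base case: s_0 = 2, and 5^0 + 1 = 1 + 1 = 2.
Assume s_r = 5^r + 1 for some r ≥ 0.
Then s_{r+1} = 5s_r − 4 = 5·(5^r + 1) − 4 = 5^{r+1} + 5 − 4 = 5^{r+1} + 1.
Hence s_m = 5^m + 1 for every m ≥ 0, by induction.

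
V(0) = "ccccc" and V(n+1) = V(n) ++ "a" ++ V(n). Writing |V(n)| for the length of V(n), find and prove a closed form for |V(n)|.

Claim: |V(n)| = 6·2^n − 1.

Base case: |V(0)| = 5, and 6·2^0 − 1 = 5.
Assume |V(j)| = 6·2^j − 1.
Then |V(j+1)| = |V(j)| + 1 + |V(j)| = 2|V(j)| + 1 = 2(6·2^j − 1) + 1 = 6·2^{j+1} − 2 + 1 = 6·2^{j+1} − 1.
By induction, |V(n)| = 6·2^n − 1 for all n ≥ 0.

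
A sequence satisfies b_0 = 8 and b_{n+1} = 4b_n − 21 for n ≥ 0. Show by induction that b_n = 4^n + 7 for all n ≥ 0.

Base case: b_0 = 8, and 4^0 + 7 = 1 + 7 = 8.
Assume b_m = 4^m + 7 for some m ≥ 0.
Then b_{m+1} = 4b_m − 21 = 4·(4^m + 7) − 21 = 4^{m+1} + 28 − 21 = 4^{m+1} + 7.
So the formula holds for m+1, and by induction b_n = 4^n + 7 for all n ≥ 0.

b_n = 4^n + 7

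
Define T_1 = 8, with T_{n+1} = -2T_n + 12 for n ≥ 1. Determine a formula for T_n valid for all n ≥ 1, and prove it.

Claim: T_n = -2·(-2)^n + 4.

Base case: T_1 = 8, and -2·(-2)^1 + 4 = 4 + 4 = 8.
Assume T_j = -2·(-2)^j + 4 for some j ≥ 1.
Then T_{j+1} = -2T_j + 12 = -2·(-2·(-2)^j + 4) + 12 = 4·(-2)^j − 8 + 12 = -2·(-2)^{j+1} + 4.
By induction, T_n = -2·(-2)^n + 4 for all n ≥ 1.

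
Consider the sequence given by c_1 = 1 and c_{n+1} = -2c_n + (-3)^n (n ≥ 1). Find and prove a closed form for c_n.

Claim: c_n = (-2)^n − (-3)^n.

Base case: c_1 = 1, and (-2)^1 − (-3)^1 = -2 + 3 = 1.
Assume c_k = (-2)^k − (-3)^k for some k ≥ 1.
Then c_{k+1} = -2c_k + (-3)^k = -2·((-2)^k − (-3)^k) + (-3)^k = (-2)^{k+1} + 2·(-3)^k + (-3)^k = (-2)^{k+1} + 3·(-3)^k = (-2)^{k+1} − (-3)^{k+1}.
So the formula holds for k+1, and by induction c_n = (-2)^n − (-3)^n for all n ≥ 1.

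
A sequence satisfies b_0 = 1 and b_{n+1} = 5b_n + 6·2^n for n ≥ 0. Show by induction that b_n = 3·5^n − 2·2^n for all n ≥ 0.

Base case: b_0 = 1, and 3·5^0 − 2·2^0 = 3 − 2 = 1.
Assume b_k = 3·5^k − 2·2^k for some k ≥ 0.
Then b_{k+1} = 5b_k + 6·2^k = 5·(3·5^k − 2·2^k) + 6·2^k = 3·5^{k+1} − 10·2^k + 6·2^k = 3·5^{k+1} − 4·2^k = 3·5^{k+1} − 2·2^{k+1}.
So the formula holds for k+1, and by induction b_n = 3·5^n − 2·2^n for all n ≥ 0.

b_n = 3·5^n − 2·2^n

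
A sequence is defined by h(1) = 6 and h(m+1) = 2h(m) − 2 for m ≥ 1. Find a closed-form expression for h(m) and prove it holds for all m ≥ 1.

Claim: h(m) = 2^{m+1} + 2.

Base case: h(1) = 6, and 2^{1+1} + 2 = 4 + 2 = 6.
Assume h(k) = 2^{k+1} + 2 for some k ≥ 1.
Then h(k+1) = 2h(k) − 2 = 2·(2^{k+1} + 2) − 2 = 2^{k+2} + 4 − 2 = 2^{k+2} + 2.
So the formula holds for k+1, and by induction h(m) = 2^{m+1} + 2 for all m ≥ 1.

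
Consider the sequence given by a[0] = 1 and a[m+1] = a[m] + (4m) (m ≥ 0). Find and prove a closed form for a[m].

Claim: a[m] = 2m^2 − 2m + 1.

Base case: a[0] = 1, and 2·0^2 − 2·0 + 1 = 1.
Assume a[j] = 2j^2 − 2j + 1.
Then a[j+1] = a[j] + (4j) = (2j^2 − 2j + 1) + (4j) = 2j^2 + 2j + 1,
and 2·(j+1)^2 − 2·(j+1) + 1 = 2j^2 + 2j + 1.
By induction, a[m] = 2m^2 − 2m + 1 for all m ≥ 0.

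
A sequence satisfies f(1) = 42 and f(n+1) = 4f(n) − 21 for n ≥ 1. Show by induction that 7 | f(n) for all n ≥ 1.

Base case: f(1) = 42 = 7·6, so 7 | f(1).
Assume 7 | f(k), so f(k) = 7t for some integer t.
Then f(k+1) = 4f(k) − 21 = 4·(7t) − 21 = 7(4t − 3), so 7 | f(k+1).
So the property holds for k+1, and by induction 7 | f(n) for all n ≥ 1.

7 | f(n)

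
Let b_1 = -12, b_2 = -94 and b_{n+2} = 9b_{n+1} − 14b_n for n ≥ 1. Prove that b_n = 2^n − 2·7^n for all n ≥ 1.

Base cases: b_1 = -12 and 2^1 − 2·7^1 = -12; b_2 = -94 and 2^2 − 2·7^2 = -94.
Assume b_i = 2^i − 2·7^i for all 1 ≤ i ≤ j, where j ≥ 2.
Then b_{j+1} = 9b_j − 14b_{j−1} = 9·(2^j − 2·7^j) − 14·(2^{j−1} − 2·7^{j−1}) = (9·2 − 14)2^{j−1} − 2·(9·7 − 14)7^{j−1} = 4·2^{j−1} − 98·7^{j−1} = 2^{j+1} − 2·7^{j+1}.
By strong induction, b_n = 2^n − 2·7^n for all n ≥ 1.

b_n = 2^n − 2·7^n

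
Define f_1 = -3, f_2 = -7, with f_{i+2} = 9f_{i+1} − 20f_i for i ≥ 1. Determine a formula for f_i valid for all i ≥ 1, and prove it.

Claim: f_i = 5^i − 2·4^i.

Base cases: f_1 = -3 and 5^1 − 2·4^1 = -3; f_2 = -7 and 5^2 − 2·4^2 = -7.
Assume f_j = 5^j − 2·4^j for all 1 ≤ j ≤ k, where k ≥ 2.
Then f_{k+1} = 9f_k − 20f_{k−1} = 9·(5^k − 2·4^k) − 20·(5^{k−1} − 2·4^{k−1}) = (9·5 − 20)5^{k−1} − 2·(9·4 − 20)4^{k−1} = 25·5^{k−1} − 32·4^{k−1} = 5^{k+1} − 2·4^{k+1}.
Hence f_i = 5^i − 2·4^i for every i ≥ 1, by strong induction.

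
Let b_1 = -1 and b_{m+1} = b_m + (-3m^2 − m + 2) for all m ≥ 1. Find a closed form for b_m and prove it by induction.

Claim: b_m = -m^3 + m^2 + 2m − 3.

Base case: b_1 = -1, and -1^3 + 1^2 + 2·1 − 3 = -1.
Assume b_k = -k^3 + k^2 + 2k − 3.
Then b_{k+1} = b_k + (-3k^2 − k + 2) = (-k^3 + k^2 + 2k − 3) + (-3k^2 − k + 2) = -k^3 − 2k^2 + k − 1,
and -(k+1)^3 + (k+1)^2 + 2·(k+1) − 3 = -k^3 − 2k^2 + k − 1.
This completes the inductive step, so b_m = -m^3 + m^2 + 2m − 3 for all m ≥ 1.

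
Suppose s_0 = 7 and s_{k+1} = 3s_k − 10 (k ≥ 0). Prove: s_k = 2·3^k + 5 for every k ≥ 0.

Base case: s_0 = 7, and 2·3^0 + 5 = 2 + 5 = 7.
Assume s_m = 2·3^m + 5 for some m ≥ 0.
Then s_{m+1} = 3s_m − 10 = 3·(2·3^m + 5) − 10 = 6·3^m + 15 − 10 = 2·3^{m+1} + 5.
So the formula holds for m+1, and by induction s_k = 2·3^k + 5 for all k ≥ 0.

s_k = 2·3^k + 5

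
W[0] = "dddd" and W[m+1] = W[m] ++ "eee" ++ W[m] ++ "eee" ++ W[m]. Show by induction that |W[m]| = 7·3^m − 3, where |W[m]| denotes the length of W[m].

Base case: |W[0]| = 4, and 7·3^0 − 3 = 4.
Assume |W[k]| = 7·3^k − 3.
Then |W[k+1]| = 3|W[k]| + 6 = 3(7·3^k − 3) + 6 = 7·3^{k+1} − 9 + 6 = 7·3^{k+1} − 3.
Hence |W[m]| = 7·3^m − 3 for every m ≥ 0, by induction.

|W[m]| = 7·3^m − 3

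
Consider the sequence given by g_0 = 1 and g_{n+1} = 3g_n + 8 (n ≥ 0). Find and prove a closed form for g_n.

Claim: g_n = 5·3^n − 4.

Base case: g_0 = 1, and 5·3^0 − 4 = 5 − 4 = 1.
Assume g_r = 5·3^r − 4 for some r ≥ 0.
Then g_{r+1} = 3g_r + 8 = 3·(5·3^r − 4) + 8 = 15·3^r − 12 + 8 = 5·3^{r+1} − 4.
By induction, g_n = 5·3^n − 4 for all n ≥ 0.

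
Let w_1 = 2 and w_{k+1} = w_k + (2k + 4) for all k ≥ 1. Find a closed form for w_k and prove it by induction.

Claim: w_k = k^2 + 3k − 2.

Base case: w_1 = 2, and 1^2 + 3·1 − 2 = 2.
Assume w_r = r^2 + 3r − 2.
Then w_{r+1} = w_r + (2r + 4) = (r^2 + 3r − 2) + (2r + 4) = r^2 + 5r + 2,
and (r+1)^2 + 3·(r+1) − 2 = r^2 + 5r + 2.
Hence w_k = k^2 + 3k − 2 for every k ≥ 1, by induction.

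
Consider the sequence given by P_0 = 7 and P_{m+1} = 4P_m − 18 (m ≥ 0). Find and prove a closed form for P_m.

Claim: P_m = 4^m + 6.

Base case: P_0 = 7, and 4^0 + 6 = 1 + 6 = 7.
Assume P_k = 4^k + 6 for some k ≥ 0.
Then P_{k+1} = 4P_k − 18 = 4·(4^k + 6) − 18 = 4^{k+1} + 24 − 18 = 4^{k+1} + 6.
By induction, P_m = 4^m + 6 for all m ≥ 0.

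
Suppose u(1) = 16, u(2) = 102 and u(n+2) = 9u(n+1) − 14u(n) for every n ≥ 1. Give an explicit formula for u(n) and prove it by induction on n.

Claim: u(n) = 2^n + 2·7^n.

Base cases: u(1) = 16 and 2^1 + 2·7^1 = 16; u(2) = 102 and 2^2 + 2·7^2 = 102.
Assume u(i) = 2^i + 2·7^i for all 1 ≤ i ≤ j, where j ≥ 2.
Then u(j+1) = 9u(j) − 14u(j−1) = 9·(2^j + 2·7^j) − 14·(2^{j−1} + 2·7^{j−1}) = (9·2 − 14)2^{j−1} + 2·(9·7 − 14)7^{j−1} = 4·2^{j−1} + 98·7^{j−1} = 2^{j+1} + 2·7^{j+1}.
So the formula holds for j+1, and by strong induction u(n) = 2^n + 2·7^n for all n ≥ 1.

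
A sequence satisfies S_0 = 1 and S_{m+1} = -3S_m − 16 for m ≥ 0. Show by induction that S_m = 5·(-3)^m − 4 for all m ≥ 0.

Base case: S_0 = 1, and 5·(-3)^0 − 4 = 5 − 4 = 1.
Assume S_r = 5·(-3)^r − 4 for some r ≥ 0.
Then S_{r+1} = -3S_r − 16 = -3·(5·(-3)^r − 4) − 16 = -15·(-3)^r + 12 − 16 = 5·(-3)^{r+1} − 4.
Hence S_m = 5·(-3)^m − 4 for every m ≥ 0, by induction.

S_m = 5·(-3)^m − 4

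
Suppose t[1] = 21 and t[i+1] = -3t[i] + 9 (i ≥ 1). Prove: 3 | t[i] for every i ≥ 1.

Base case: t[1] = 21 = 3·7, so 3 | t[1].
Assume 3 | t[m], so t[m] = 3s for some integer s.
Then t[m+1] = -3t[m] + 9 = -3·(3s) + 9 = 3(-3s + 3), so 3 | t[m+1].
This completes the inductive step, so 3 | t[i] for all i ≥ 1.

3 | t[i]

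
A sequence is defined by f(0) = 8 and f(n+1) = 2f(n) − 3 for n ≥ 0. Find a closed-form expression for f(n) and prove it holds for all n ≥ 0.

Claim: f(n) = 5·2^n + 3.

Base case: f(0) = 8, and 5·2^0 + 3 = 5 + 3 = 8.
Assume f(m) = 5·2^m + 3 for some m ≥ 0.
Then f(m+1) = 2f(m) − 3 = 2·(5·2^m + 3) − 3 = 10·2^m + 6 − 3 = 5·2^{m+1} + 3.
This completes the inductive step, so f(n) = 5·2^n + 3 for all n ≥ 0.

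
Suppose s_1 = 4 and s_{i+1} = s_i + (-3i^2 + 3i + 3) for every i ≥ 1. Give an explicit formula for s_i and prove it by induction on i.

Claim: s_i = -i^3 + 3i^2 + i + 1.

Base case: s_1 = 4, and -1^3 + 3·1^2 + 1 + 1 = 4.
Assume s_j = -j^3 + 3j^2 + j + 1.
Then s_{j+1} = s_j + (-3j^2 + 3j + 3) = (-j^3 + 3j^2 + j + 1) + (-3j^2 + 3j + 3) = -j^3 + 4j + 4,
and -(j+1)^3 + 3·(j+1)^2 + (j+1) + 1 = -j^3 + 4j + 4.
Hence s_i = -i^3 + 3i^2 + i + 1 for every i ≥ 1, by induction.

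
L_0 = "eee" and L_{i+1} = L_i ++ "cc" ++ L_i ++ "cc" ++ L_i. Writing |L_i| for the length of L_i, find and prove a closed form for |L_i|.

Claim: |L_i| = 5·3^i − 2.

Base case: |L_0| = 3, and 5·3^0 − 2 = 3.
Assume |L_r| = 5·3^r − 2.
Then |L_{r+1}| = 3|L_r| + 4 = 3(5·3^r − 2) + 4 = 5·3^{r+1} − 6 + 4 = 5·3^{r+1} − 2.
Hence |L_i| = 5·3^i − 2 for every i ≥ 0, by induction.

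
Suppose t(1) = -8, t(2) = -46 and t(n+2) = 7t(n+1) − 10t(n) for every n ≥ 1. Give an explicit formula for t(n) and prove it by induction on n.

Claim: t(n) = 2^n − 2·5^n.

Base cases: t(1) = -8 and 2^1 − 2·5^1 = -8; t(2) = -46 and 2^2 − 2·5^2 = -46.
Assume t(i) = 2^i − 2·5^i for all 1 ≤ i ≤ j, where j ≥ 2.
Then t(j+1) = 7t(j) − 10t(j−1) = 7·(2^j − 2·5^j) − 10·(2^{j−1} − 2·5^{j−1}) = (7·2 − 10)2^{j−1} − 2·(7·5 − 10)5^{j−1} = 4·2^{j−1} − 50·5^{j−1} = 2^{j+1} − 2·5^{j+1}.
This completes the inductive step, so t(n) = 2^n − 2·5^n for all n ≥ 1.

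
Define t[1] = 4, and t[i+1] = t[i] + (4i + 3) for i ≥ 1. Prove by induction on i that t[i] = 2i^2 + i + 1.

Base case: t[1] = 4, and 2·1^2 + 1 + 1 = 4.
Assume t[m] = 2m^2 + m + 1.
Then t[m+1] = t[m] + (4m + 3) = (2m^2 + m + 1) + (4m + 3) = 2m^2 + 5m + 4,
and 2·(m+1)^2 + (m+1) + 1 = 2m^2 + 5m + 4.
By induction, t[i] = 2i^2 + i + 1 for all i ≥ 1.

t[i] = 2i^2 + i + 1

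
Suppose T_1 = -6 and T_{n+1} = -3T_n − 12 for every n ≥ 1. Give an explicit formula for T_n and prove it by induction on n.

Claim: T_n = (-3)^n − 3.

Base case: T_1 = -6, and (-3)^1 − 3 = -3 − 3 = -6.
Assume T_j = (-3)^j − 3 for some j ≥ 1.
Then T_{j+1} = -3T_j − 12 = -3·((-3)^j − 3) − 12 = -3·(-3)^j + 9 − 12 = (-3)^{j+1} − 3.
Hence T_n = (-3)^n − 3 for every n ≥ 1, by induction.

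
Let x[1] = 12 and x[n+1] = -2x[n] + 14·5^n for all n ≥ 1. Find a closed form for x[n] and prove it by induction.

Claim: x[n] = -(-2)^n + 2·5^n.

Base case: x[1] = 12, and -(-2)^1 + 2·5^1 = 2 + 10 = 12.
Assume x[k] = -(-2)^k + 2·5^k for some k ≥ 1.
Then x[k+1] = -2x[k] + 14·5^k = -2·(-(-2)^k + 2·5^k) + 14·5^k = -(-2)^{k+1} − 4·5^k + 14·5^k = -(-2)^{k+1} + 10·5^k = -(-2)^{k+1} + 2·5^{k+1}.
So the formula holds for k+1, and by induction x[n] = -(-2)^n + 2·5^n for all n ≥ 1.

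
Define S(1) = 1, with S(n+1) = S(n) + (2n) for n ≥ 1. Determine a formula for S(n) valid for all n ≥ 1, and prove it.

Claim: S(n) = n^2 − n + 1.

Base case: S(1) = 1, and 1^2 − 1 + 1 = 1.
Assume S(m) = m^2 − m + 1.
Then S(m+1) = S(m) + (2m) = (m^2 − m + 1) + (2m) = m^2 + m + 1,
and (m+1)^2 − (m+1) + 1 = m^2 + m + 1.
This completes the inductive step, so S(n) = n^2 − n + 1 for all n ≥ 1.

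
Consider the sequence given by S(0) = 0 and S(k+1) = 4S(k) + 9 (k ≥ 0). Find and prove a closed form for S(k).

Claim: S(k) = 3·4^k − 3.

Base case: S(0) = 0, and 3·4^0 − 3 = 3 − 3 = 0.
Assume S(r) = 3·4^r − 3 for some r ≥ 0.
Then S(r+1) = 4S(r) + 9 = 4·(3·4^r − 3) + 9 = 12·4^r − 12 + 9 = 3·4^{r+1} − 3.
By induction, S(k) = 3·4^k − 3 for all k ≥ 0.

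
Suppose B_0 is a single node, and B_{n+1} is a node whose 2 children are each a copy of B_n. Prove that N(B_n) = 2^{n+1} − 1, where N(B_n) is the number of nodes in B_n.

Base case: N(B_0) = 1, and 2^{0+1} − 1 = 1.
Assume N(B_k) = 2^{k+1} − 1.
Then N(B_{k+1}) = 1 + 2N(B_k) = 1 + 2(2^{k+1} − 1) = 2^{k+2} − 2 + 1 = 2^{k+2} − 1.
This completes the inductive step, so N(B_n) = 2^{n+1} − 1 for all n ≥ 0.

N(B_n) = 2^{n+1} − 1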